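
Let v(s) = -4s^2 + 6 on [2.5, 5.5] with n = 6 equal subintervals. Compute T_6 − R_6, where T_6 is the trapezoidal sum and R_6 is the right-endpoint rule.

T_6 = -183.5.
R_6 = -207.5.
T_6 − R_6 = 24.

24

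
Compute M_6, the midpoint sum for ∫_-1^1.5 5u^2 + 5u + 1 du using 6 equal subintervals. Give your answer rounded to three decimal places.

12.736

Δu = (1.5 − (-1))/6 = 5/12.
Midpoints: -19/24, -0.375, 1/24, 11/24, 0.875, 31/24.
f(-19/24) = 101/576, f(-0.375) = -0.171875, f(1/24) = 701/576, f(11/24) = 2501/576, f(0.875) = 9.203125, f(31/24) = 9101/576.
Sum = Δu · [f(-19/24) + f(-0.375) + f(1/24) + ...].
Sum ≈ 12.736.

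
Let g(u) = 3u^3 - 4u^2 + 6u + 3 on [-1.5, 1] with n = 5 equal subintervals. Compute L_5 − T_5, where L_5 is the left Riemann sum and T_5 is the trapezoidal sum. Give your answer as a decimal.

L_5 = -14.0625.
T_5 = -5.78125.
L_5 − T_5 = -8.28125.

-8.28125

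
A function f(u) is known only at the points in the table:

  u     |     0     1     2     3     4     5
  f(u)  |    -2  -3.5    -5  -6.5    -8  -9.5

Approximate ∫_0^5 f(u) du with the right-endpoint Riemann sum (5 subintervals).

-32.5

Δu = 1.
Sum = 1·[(-3.5) + (-5) + (-6.5) + (-8) + (-9.5)] = -32.5.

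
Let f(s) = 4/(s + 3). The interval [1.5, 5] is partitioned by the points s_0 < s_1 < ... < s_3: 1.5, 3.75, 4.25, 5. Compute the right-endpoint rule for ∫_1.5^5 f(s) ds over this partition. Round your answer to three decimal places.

1.984

Subinterval widths: 2.25, 0.5, 0.75.
Right endpoints: 3.75, 4.25, 5.
f(3.75) = 16/27, f(4.25) = 16/29, f(5) = 0.5.
Sum = Σ Δs_i · f(s_i).
Sum ≈ 1.984.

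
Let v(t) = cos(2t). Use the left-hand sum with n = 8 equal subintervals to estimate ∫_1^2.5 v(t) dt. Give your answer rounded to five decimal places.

Δt = (2.5 − 1)/8 = 0.1875.
Left endpoints: 1, 1.1875, 1.375, 1.5625, 1.75, 1.9375, 2.125, 2.3125.
v(1) ≈ -0.41615, v(1.1875) ≈ -0.72028, v(1.375) ≈ -0.92430, v(1.5625) ≈ -0.99986, v(1.75) ≈ -0.93646, v(1.9375) ≈ -0.74290, v(2.125) ≈ -0.44609, v(2.3125) ≈ -0.08728.
Sum = Δt · [v(1) + v(1.1875) + v(1.375) + ...].
Sum ≈ -0.98875.

-0.98875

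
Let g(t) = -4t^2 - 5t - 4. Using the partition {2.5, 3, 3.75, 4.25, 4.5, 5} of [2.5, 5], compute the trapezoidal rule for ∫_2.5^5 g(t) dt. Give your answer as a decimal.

Subinterval widths: 0.5, 0.75, 0.5, 0.25, 0.5.
g(2.5) = -41.5, g(3) = -55, g(3.75) = -79, g(4.25) = -97.5, g(4.5) = -107.5, g(5) = -129.
On each subinterval the trapezoid contributes (Δt_i/2)·[g(t_{i-1}) + g(t_i)].
Sum = -203.25.

-203.25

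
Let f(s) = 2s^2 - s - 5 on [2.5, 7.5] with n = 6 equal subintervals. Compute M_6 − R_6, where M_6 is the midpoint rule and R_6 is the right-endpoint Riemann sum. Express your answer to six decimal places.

-41.319444

M_6 ≈ 220.25462963.
R_6 ≈ 261.57407407.
M_6 − R_6 ≈ -41.319444.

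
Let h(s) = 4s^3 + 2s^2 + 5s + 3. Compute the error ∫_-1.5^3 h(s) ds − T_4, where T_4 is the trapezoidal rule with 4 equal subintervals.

Exact integral: ∫_-1.5^3 h(s) ds = 126.5625.
T_4 = 137.00390625.
Error = 126.5625 − 137.00390625 = -10.44140625.

-10.44140625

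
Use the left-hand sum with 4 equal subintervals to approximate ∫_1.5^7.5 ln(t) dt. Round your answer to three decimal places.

Δt = (7.5 − 1.5)/4 = 1.5.
Left endpoints: 1.5, 3, 4.5, 6.
f(1.5) ≈ 0.405, f(3) ≈ 1.099, f(4.5) ≈ 1.504, f(6) ≈ 1.792.
Sum = Δt · [f(1.5) + f(3) + f(4.5) + f(6)].
Sum ≈ 7.200.

7.200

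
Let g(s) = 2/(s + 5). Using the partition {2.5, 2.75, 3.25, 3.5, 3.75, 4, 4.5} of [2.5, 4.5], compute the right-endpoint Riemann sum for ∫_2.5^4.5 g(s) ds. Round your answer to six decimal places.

Subinterval widths: 0.25, 0.5, 0.25, 0.25, 0.25, 0.5.
Right endpoints: 2.75, 3.25, 3.5, 3.75, 4, 4.5.
g(2.75) = 8/31, g(3.25) = 8/33, g(3.5) = 4/17, g(3.75) = 8/35, g(4) = 2/9, g(4.5) = 4/19.
Sum = Σ Δs_i · g(s_i).
Sum ≈ 0.462513.

0.462513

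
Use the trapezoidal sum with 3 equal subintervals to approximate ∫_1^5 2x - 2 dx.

16

Δx = (5 − 1)/3 = 4/3.
f(1) = 0, f(7/3) = 8/3, f(11/3) = 16/3, f(5) = 8.
T_3 = (Δx/2)·[f(x_0) + 2f(x_1) + 2f(x_2) + f(x_3)].
Sum = 16.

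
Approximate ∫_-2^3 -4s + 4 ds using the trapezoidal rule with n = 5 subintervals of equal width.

Δs = (3 − (-2))/5 = 1.
f(-2) = 12, f(-1) = 8, f(0) = 4, f(1) = 0, f(2) = -4, f(3) = -8.
T_5 = (Δs/2)·[f(s_0) + 2f(s_1) + ... + 2f(s_{4}) + f(s_5)].
Sum = 10.

10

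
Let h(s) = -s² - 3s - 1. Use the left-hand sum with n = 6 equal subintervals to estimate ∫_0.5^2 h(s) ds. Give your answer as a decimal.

Δs = (2 − 0.5)/6 = 0.25.
Left endpoints: 0.5, 0.75, 1, 1.25, 1.5, 1.75.
h(0.5) = -2.75, h(0.75) = -3.8125, h(1) = -5, h(1.25) = -6.3125, h(1.5) = -7.75, h(1.75) = -9.3125.
Sum = Δs · [h(0.5) + h(0.75) + h(1) + ...].
Sum = -8.734375.

-8.734375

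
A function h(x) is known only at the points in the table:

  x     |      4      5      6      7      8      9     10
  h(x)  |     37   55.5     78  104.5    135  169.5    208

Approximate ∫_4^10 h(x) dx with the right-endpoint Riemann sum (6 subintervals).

750.5

Δx = 1.
Sum = 1·[55.5 + 78 + 104.5 + 135 + 169.5 + 208] = 750.5.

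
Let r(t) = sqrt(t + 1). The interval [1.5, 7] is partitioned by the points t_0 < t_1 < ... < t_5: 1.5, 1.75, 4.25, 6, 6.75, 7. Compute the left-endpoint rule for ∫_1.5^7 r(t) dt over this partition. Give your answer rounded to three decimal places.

11.231

Subinterval widths: 0.25, 2.5, 1.75, 0.75, 0.25.
Left endpoints: 1.5, 1.75, 4.25, 6, 6.75.
r(1.5) ≈ 1.581, r(1.75) ≈ 1.658, r(4.25) ≈ 2.291, r(6) ≈ 2.646, r(6.75) ≈ 2.784.
Sum = Σ Δt_i · r(t_i).
Sum ≈ 11.231.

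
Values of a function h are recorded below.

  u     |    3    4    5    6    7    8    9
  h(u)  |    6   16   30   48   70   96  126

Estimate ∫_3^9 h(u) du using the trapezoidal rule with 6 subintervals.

326

Δu = 1.
T_6 = (1/2)·[6 + 2·16 + 2·30 + 2·48 + 2·70 + 2·96 + 126] = 326.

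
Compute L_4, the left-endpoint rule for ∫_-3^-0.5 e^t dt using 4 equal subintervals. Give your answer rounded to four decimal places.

Δt = (-0.5 − (-3))/4 = 0.625.
Left endpoints: -3, -2.375, -1.75, -1.125.
f(-3) ≈ 0.0498, f(-2.375) ≈ 0.0930, f(-1.75) ≈ 0.1738, f(-1.125) ≈ 0.3247.
Sum = Δt · [f(-3) + f(-2.375) + f(-1.75) + f(-1.125)].
Sum ≈ 0.4008.

0.4008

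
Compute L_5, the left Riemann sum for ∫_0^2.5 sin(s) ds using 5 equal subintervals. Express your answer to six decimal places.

Δs = (2.5 − 0)/5 = 0.5.
Left endpoints: 0, 0.5, 1, 1.5, 2.
f(0) ≈ 0.000000, f(0.5) ≈ 0.479426, f(1) ≈ 0.841471, f(1.5) ≈ 0.997495, f(2) ≈ 0.909297.
Sum = Δs · [f(0) + f(0.5) + f(1) + f(1.5) + f(2)].
Sum ≈ 1.613844.

1.613844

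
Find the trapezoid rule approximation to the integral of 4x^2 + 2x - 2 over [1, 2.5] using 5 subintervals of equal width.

21.84

Δx = (2.5 − 1)/5 = 0.3.
f(1) = 4, f(1.3) = 7.36, f(1.6) = 11.44, f(1.9) = 16.24, f(2.2) = 21.76, f(2.5) = 28.
T_5 = (Δx/2)·[f(x_0) + 2f(x_1) + ... + 2f(x_{4}) + f(x_5)].
Sum = 21.84.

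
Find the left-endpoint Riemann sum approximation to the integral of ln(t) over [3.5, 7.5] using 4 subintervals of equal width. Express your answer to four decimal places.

Δt = (7.5 − 3.5)/4 = 1.
Left endpoints: 3.5, 4.5, 5.5, 6.5.
f(3.5) ≈ 1.2528, f(4.5) ≈ 1.5041, f(5.5) ≈ 1.7047, f(6.5) ≈ 1.8718.
Sum = Δt · [f(3.5) + f(4.5) + f(5.5) + f(6.5)].
Sum ≈ 6.3334.

6.3334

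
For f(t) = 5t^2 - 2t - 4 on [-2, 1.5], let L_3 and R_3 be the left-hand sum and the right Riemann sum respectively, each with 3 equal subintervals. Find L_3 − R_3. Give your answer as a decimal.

18.375

L_3 ≈ 19.8657407.
R_3 ≈ 1.4907407.
L_3 − R_3 = 18.375.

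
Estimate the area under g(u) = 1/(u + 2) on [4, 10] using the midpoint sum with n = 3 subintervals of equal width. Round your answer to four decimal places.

0.6898

Δu = (10 − 4)/3 = 2.
Midpoints: 5, 7, 9.
g(5) = 1/7, g(7) = 1/9, g(9) = 1/11.
Sum = Δu · [g(5) + g(7) + g(9)].
Sum ≈ 0.6898.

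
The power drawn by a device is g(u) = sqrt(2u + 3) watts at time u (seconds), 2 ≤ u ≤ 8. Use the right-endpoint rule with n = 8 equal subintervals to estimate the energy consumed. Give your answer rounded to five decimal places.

22.06842

Δu = (8 − 2)/8 = 0.75.
Right endpoints: 2.75, 3.5, 4.25, 5, 5.75, 6.5, 7.25, 8.
g(2.75) ≈ 2.91548, g(3.5) ≈ 3.16228, g(4.25) ≈ 3.39116, g(5) ≈ 3.60555, g(5.75) ≈ 3.80789, g(6.5) ≈ 4.00000, g(7.25) ≈ 4.18330, g(8) ≈ 4.35890.
Sum = Δu · [g(2.75) + g(3.5) + g(4.25) + ...].
Sum ≈ 22.06842.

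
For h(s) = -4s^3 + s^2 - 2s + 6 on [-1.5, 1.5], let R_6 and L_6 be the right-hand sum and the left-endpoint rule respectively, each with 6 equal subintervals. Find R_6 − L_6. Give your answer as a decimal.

-16.5

R_6 = 12.125.
L_6 = 28.625.
R_6 − L_6 = -16.5.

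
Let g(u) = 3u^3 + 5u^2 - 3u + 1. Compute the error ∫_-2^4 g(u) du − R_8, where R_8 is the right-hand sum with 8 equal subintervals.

-104.625

Exact integral: ∫_-2^4 g(u) du = 288.
R_8 = 392.625.
Error = 288 − 392.625 = -104.625.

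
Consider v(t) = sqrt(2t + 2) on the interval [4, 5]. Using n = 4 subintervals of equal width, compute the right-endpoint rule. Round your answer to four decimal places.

Δt = (5 − 4)/4 = 0.25.
Right endpoints: 4.25, 4.5, 4.75, 5.
v(4.25) ≈ 3.2404, v(4.5) ≈ 3.3166, v(4.75) ≈ 3.3912, v(5) ≈ 3.4641.
Sum = Δt · [v(4.25) + v(4.5) + v(4.75) + v(5)].
Sum ≈ 3.3531.

3.3531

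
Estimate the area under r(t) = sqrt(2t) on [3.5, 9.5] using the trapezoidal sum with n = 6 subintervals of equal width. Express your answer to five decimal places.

Δt = (9.5 − 3.5)/6 = 1.
r(3.5) ≈ 2.64575, r(4.5) ≈ 3.00000, r(5.5) ≈ 3.31662, r(6.5) ≈ 3.60555, r(7.5) ≈ 3.87298, r(8.5) ≈ 4.12311, r(9.5) ≈ 4.35890.
T_6 = (Δt/2)·[r(t_0) + 2r(t_1) + ... + 2r(t_{5}) + r(t_6)].
Sum ≈ 21.42059.

21.42059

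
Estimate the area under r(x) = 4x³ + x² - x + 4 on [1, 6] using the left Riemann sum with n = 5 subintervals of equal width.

960

Δx = (6 − 1)/5 = 1.
Left endpoints: 1, 2, 3, 4, 5.
r(1) = 8, r(2) = 38, r(3) = 118, r(4) = 272, r(5) = 524.
Sum = Δx · [r(1) + r(2) + r(3) + r(4) + r(5)].
Sum = 960.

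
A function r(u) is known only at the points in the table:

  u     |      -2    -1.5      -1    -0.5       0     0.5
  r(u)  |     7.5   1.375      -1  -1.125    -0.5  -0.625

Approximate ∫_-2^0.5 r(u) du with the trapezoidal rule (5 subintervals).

1.09375

Δu = 0.5.
T_5 = (0.5/2)·[7.5 + 2·1.375 + 2·(-1) + 2·(-1.125) + 2·(-0.5) + (-0.625)] = 1.09375.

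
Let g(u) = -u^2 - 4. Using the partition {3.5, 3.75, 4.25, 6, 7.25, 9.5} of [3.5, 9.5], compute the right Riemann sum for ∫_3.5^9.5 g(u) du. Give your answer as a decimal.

-368.3125

Subinterval widths: 0.25, 0.5, 1.75, 1.25, 2.25.
Right endpoints: 3.75, 4.25, 6, 7.25, 9.5.
g(3.75) = -18.0625, g(4.25) = -22.0625, g(6) = -40, g(7.25) = -56.5625, g(9.5) = -94.25.
Sum = Σ Δu_i · g(u_i).
Sum = -368.3125.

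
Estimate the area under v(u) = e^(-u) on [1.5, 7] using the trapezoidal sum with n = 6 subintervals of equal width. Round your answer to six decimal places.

Δu = (7 − 1.5)/6 = 11/12.
v(1.5) ≈ 0.223130, v(29/12) ≈ 0.089219, v(10/3) ≈ 0.035674, v(4.25) ≈ 0.014264, v(31/6) ≈ 0.005704, v(73/12) ≈ 0.002281, v(7) ≈ 0.000912.
T_6 = (Δu/2)·[v(u_0) + 2v(u_1) + ... + 2v(u_{5}) + v(u_6)].
Sum ≈ 0.237565.

0.237565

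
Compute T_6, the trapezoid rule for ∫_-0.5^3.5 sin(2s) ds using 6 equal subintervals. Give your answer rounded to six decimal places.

Δs = (3.5 − (-0.5))/6 = 2/3.
f(-0.5) ≈ -0.841471, f(1/6) ≈ 0.327195, f(5/6) ≈ 0.995408, f(1.5) ≈ 0.141120, f(13/6) ≈ -0.929015, f(17/6) ≈ -0.578198, f(3.5) ≈ 0.656987.
T_6 = (Δs/2)·[f(s_0) + 2f(s_1) + ... + 2f(s_{5}) + f(s_6)].
Sum ≈ -0.090488.

-0.090488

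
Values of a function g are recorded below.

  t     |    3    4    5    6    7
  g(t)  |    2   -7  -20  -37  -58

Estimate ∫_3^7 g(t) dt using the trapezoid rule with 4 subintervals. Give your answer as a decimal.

Δt = 1.
T_4 = (1/2)·[2 + 2·(-7) + 2·(-20) + 2·(-37) + (-58)] = -92.

-92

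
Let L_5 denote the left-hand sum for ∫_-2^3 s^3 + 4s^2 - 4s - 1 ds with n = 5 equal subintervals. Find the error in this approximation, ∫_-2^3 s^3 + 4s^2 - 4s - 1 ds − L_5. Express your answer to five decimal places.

12.91667

Exact integral: ∫_-2^3 f(s) ds ≈ 47.9166667.
L_5 = 35.
Error ≈ 47.9166667 − 35 ≈ 12.91667.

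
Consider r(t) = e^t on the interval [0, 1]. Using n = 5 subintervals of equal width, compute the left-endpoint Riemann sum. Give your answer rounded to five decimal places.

1.55218

Δt = (1 − 0)/5 = 0.2.
Left endpoints: 0, 0.2, 0.4, 0.6, 0.8.
r(0) ≈ 1.00000, r(0.2) ≈ 1.22140, r(0.4) ≈ 1.49182, r(0.6) ≈ 1.82212, r(0.8) ≈ 2.22554.
Sum = Δt · [r(0) + r(0.2) + r(0.4) + r(0.6) + r(0.8)].
Sum ≈ 1.55218.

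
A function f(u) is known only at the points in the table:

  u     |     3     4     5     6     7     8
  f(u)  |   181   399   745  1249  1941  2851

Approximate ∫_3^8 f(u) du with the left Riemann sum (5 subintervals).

Δu = 1.
Sum = 1·[181 + 399 + 745 + 1249 + 1941] = 4515.

4515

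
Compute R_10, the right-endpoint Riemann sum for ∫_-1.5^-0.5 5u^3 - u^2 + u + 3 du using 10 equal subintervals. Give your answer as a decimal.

-4.3975

Δu = (-0.5 − (-1.5))/10 = 0.1.
Right endpoints: -1.4, -1.3, -1.2, -1.1, -1, -0.9, -0.8, -0.7, -0.6, -0.5.
f(-1.4) = -14.08, f(-1.3) = -10.975, f(-1.2) = -8.28, f(-1.1) = -5.965, f(-1) = -4, f(-0.9) = -2.355, f(-0.8) = -1, f(-0.7) = 0.095, f(-0.6) = 0.96, f(-0.5) = 1.625.
Sum = Δu · [f(-1.4) + f(-1.3) + f(-1.2) + ...].
Sum = -4.3975.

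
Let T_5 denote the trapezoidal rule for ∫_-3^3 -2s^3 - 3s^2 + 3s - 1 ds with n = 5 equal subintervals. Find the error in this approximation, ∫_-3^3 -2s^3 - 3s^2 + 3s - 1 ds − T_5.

4.32

Exact integral: ∫_-3^3 f(s) ds = -60.
T_5 = -64.32.
Error = -60 − (-64.32) = 4.32.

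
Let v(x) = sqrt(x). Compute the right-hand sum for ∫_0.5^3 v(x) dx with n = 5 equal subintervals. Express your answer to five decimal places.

Δx = (3 − 0.5)/5 = 0.5.
Right endpoints: 1, 1.5, 2, 2.5, 3.
v(1) ≈ 1.00000, v(1.5) ≈ 1.22474, v(2) ≈ 1.41421, v(2.5) ≈ 1.58114, v(3) ≈ 1.73205.
Sum = Δx · [v(1) + v(1.5) + v(2) + v(2.5) + v(3)].
Sum ≈ 3.47607.

3.47607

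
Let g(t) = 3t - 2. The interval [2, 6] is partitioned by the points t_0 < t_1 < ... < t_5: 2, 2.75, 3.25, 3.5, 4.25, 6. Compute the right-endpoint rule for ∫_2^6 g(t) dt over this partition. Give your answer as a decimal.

46.75

Subinterval widths: 0.75, 0.5, 0.25, 0.75, 1.75.
Right endpoints: 2.75, 3.25, 3.5, 4.25, 6.
g(2.75) = 6.25, g(3.25) = 7.75, g(3.5) = 8.5, g(4.25) = 10.75, g(6) = 16.
Sum = Σ Δt_i · g(t_i).
Sum = 46.75.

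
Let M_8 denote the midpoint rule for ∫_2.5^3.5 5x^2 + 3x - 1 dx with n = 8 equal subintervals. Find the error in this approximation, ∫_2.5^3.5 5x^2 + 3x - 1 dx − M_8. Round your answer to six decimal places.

0.006510

Exact integral: ∫_2.5^3.5 f(x) dx ≈ 53.41666667.
M_8 = 53.41015625.
Error ≈ 53.41666667 − 53.41015625 ≈ 0.006510.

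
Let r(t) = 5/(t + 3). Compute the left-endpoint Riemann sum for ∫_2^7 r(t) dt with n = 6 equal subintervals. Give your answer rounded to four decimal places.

3.6827

Δt = (7 − 2)/6 = 5/6.
Left endpoints: 2, 17/6, 11/3, 4.5, 16/3, 37/6.
r(2) = 1, r(17/6) = 6/7, r(11/3) = 0.75, r(4.5) = 2/3, r(16/3) = 0.6, r(37/6) = 6/11.
Sum = Δt · [r(2) + r(17/6) + r(11/3) + ...].
Sum ≈ 3.6827.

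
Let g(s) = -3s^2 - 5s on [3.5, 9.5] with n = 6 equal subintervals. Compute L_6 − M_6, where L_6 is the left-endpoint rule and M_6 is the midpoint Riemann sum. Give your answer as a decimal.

L_6 = -880.5.
M_6 = -1008.
L_6 − M_6 = 127.5.

127.5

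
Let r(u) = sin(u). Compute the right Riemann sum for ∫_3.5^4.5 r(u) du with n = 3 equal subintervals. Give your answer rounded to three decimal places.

Δu = (4.5 − 3.5)/3 = 1/3.
Right endpoints: 23/6, 25/6, 4.5.
r(23/6) ≈ -0.638, r(25/6) ≈ -0.855, r(4.5) ≈ -0.978.
Sum = Δu · [r(23/6) + r(25/6) + r(4.5)].
Sum ≈ -0.823.

-0.823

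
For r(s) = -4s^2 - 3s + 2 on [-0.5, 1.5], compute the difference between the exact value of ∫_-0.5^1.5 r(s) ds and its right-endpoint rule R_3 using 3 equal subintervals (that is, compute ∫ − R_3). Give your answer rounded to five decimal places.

5.25926

Exact integral: ∫_-0.5^1.5 r(s) ds ≈ -3.6666667.
R_3 ≈ -8.9259259.
Error ≈ -3.6666667 − (-8.9259259) ≈ 5.25926.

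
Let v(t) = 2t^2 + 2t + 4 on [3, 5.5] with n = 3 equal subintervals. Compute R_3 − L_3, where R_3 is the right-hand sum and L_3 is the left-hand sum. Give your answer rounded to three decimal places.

R_3 ≈ 144.53704.
L_3 ≈ 104.95370.
R_3 − L_3 ≈ 39.583.

39.583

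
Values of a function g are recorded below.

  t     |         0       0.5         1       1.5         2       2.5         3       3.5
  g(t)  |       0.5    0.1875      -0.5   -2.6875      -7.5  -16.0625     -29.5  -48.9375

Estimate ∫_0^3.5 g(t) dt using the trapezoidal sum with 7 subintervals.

Δt = 0.5.
T_7 = (0.5/2)·[0.5 + 2·0.1875 + 2·(-0.5) + 2·(-2.6875) + 2·(-7.5) + 2·(-16.0625) + 2·(-29.5) + (-48.9375)] = -40.140625.

-40.140625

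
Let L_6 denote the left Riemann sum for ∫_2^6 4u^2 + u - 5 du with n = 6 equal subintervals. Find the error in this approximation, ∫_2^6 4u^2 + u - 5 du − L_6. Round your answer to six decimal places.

Exact integral: ∫_2^6 f(u) du ≈ 273.33333333.
L_6 ≈ 230.51851852.
Error ≈ 273.33333333 − 230.51851852 ≈ 42.814815.

42.814815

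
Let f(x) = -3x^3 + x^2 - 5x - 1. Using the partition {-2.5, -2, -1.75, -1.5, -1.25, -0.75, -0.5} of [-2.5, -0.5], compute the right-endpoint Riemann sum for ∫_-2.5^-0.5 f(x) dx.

35.9296875

Subinterval widths: 0.5, 0.25, 0.25, 0.25, 0.5, 0.25.
Right endpoints: -2, -1.75, -1.5, -1.25, -0.75, -0.5.
f(-2) = 37, f(-1.75) = 26.890625, f(-1.5) = 18.875, f(-1.25) = 12.671875, f(-0.75) = 4.578125, f(-0.5) = 2.125.
Sum = Σ Δx_i · f(x_i).
Sum = 35.9296875.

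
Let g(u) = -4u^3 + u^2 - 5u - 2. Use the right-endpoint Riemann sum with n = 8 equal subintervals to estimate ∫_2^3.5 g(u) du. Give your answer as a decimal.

-159.3515625

Δu = (3.5 − 2)/8 = 0.1875.
Right endpoints: 2.1875, 2.375, 2.5625, 2.75, 2.9375, 3.125, 3.3125, 3.5.
g(2.1875) = -51223/1024, g(2.375) = -61.8203125, g(2.5625) = -77365/1024, g(2.75) = -91.375, g(2.9375) = -112075/1024, g(3.125) = -129.9296875, g(3.3125) = -156649/1024, g(3.5) = -178.75.
Sum = Δu · [g(2.1875) + g(2.375) + g(2.5625) + ...].
Sum = -159.3515625.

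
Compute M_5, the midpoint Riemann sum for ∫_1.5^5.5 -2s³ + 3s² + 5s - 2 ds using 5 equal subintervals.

-226.16

Δs = (5.5 − 1.5)/5 = 0.8.
Midpoints: 1.9, 2.7, 3.5, 4.3, 5.1.
f(1.9) = 4.612, f(2.7) = -5.996, f(3.5) = -33.5, f(4.3) = -84.044, f(5.1) = -163.772.
Sum = Δs · [f(1.9) + f(2.7) + f(3.5) + f(4.3) + f(5.1)].
Sum = -226.16.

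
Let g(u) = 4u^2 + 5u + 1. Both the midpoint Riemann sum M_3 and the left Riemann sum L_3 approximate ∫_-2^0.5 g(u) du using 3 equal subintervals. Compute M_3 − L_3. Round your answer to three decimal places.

-2.778

M_3 ≈ 3.37963.
L_3 ≈ 6.15741.
M_3 − L_3 ≈ -2.778.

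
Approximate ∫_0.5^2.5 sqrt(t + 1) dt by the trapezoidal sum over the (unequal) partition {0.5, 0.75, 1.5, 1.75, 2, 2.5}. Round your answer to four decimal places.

3.1369

Subinterval widths: 0.25, 0.75, 0.25, 0.25, 0.5.
f(0.5) ≈ 1.2247, f(0.75) ≈ 1.3229, f(1.5) ≈ 1.5811, f(1.75) ≈ 1.6583, f(2) ≈ 1.7321, f(2.5) ≈ 1.8708.
On each subinterval the trapezoid contributes (Δt_i/2)·[f(t_{i-1}) + f(t_i)].
Sum ≈ 3.1369.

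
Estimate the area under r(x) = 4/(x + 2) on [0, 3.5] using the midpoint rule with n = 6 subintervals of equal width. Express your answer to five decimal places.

Δx = (3.5 − 0)/6 = 7/12.
Midpoints: 7/24, 0.875, 35/24, 49/24, 2.625, 77/24.
r(7/24) = 96/55, r(0.875) = 32/23, r(35/24) = 96/83, r(49/24) = 96/97, r(2.625) = 32/37, r(77/24) = 0.768.
Sum = Δx · [r(7/24) + r(0.875) + r(35/24) + ...].
Sum ≈ 4.03430.

4.03430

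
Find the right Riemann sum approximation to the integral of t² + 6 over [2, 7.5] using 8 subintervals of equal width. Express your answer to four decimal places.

189.3525

Δt = (7.5 − 2)/8 = 0.6875.
Right endpoints: 2.6875, 3.375, 4.0625, 4.75, 5.4375, 6.125, 6.8125, 7.5.
f(2.6875) = 13.22265625, f(3.375) = 17.390625, f(4.0625) = 22.50390625, f(4.75) = 28.5625, f(5.4375) = 35.56640625, f(6.125) = 43.515625, f(6.8125) = 52.41015625, f(7.5) = 62.25.
Sum = Δt · [f(2.6875) + f(3.375) + f(4.0625) + ...].
Sum ≈ 189.3525.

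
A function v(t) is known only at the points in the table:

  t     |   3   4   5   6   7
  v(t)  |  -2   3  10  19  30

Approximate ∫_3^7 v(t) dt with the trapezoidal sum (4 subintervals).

Δt = 1.
T_4 = (1/2)·[(-2) + 2·3 + 2·10 + 2·19 + 30] = 46.

46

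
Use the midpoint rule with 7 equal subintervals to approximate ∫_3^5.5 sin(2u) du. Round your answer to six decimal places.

0.488184

Δu = (5.5 − 3)/7 = 5/14.
Midpoints: 89/28, 99/28, 109/28, 4.25, 129/28, 139/28, 149/28.
f(89/28) ≈ 0.073890, f(99/28) ≈ 0.709116, f(109/28) ≈ 0.997671, f(4.25) ≈ 0.798487, f(129/28) ≈ 0.208941, f(139/28) ≈ -0.482751, f(149/28) ≈ -0.938438.
Sum = Δu · [f(89/28) + f(99/28) + f(109/28) + ...].
Sum ≈ 0.488184.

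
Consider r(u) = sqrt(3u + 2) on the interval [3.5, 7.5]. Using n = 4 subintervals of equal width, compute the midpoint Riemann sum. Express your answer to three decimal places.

Δu = (7.5 − 3.5)/4 = 1.
Midpoints: 4, 5, 6, 7.
r(4) ≈ 3.742, r(5) ≈ 4.123, r(6) ≈ 4.472, r(7) ≈ 4.796.
Sum = Δu · [r(4) + r(5) + r(6) + r(7)].
Sum ≈ 17.133.

17.133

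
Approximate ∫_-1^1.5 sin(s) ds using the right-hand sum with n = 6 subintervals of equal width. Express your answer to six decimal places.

Δs = (1.5 − (-1))/6 = 5/12.
Right endpoints: -7/12, -1/6, 0.25, 2/3, 13/12, 1.5.
f(-7/12) ≈ -0.550809, f(-1/6) ≈ -0.165896, f(0.25) ≈ 0.247404, f(2/3) ≈ 0.618370, f(13/12) ≈ 0.883524, f(1.5) ≈ 0.997495.
Sum = Δs · [f(-7/12) + f(-1/6) + f(0.25) + ...].
Sum ≈ 0.845870.

0.845870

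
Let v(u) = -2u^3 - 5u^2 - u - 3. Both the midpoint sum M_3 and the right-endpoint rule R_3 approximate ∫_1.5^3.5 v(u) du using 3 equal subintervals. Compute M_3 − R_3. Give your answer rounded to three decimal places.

48.111

M_3 ≈ -147.85185.
R_3 ≈ -195.96296.
M_3 − R_3 ≈ 48.111.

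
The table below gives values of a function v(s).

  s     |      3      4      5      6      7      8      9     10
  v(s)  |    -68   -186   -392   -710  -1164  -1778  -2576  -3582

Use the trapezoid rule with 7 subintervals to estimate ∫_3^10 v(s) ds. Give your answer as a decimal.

-8631

Δs = 1.
T_7 = (1/2)·[(-68) + 2·(-186) + 2·(-392) + 2·(-710) + 2·(-1164) + 2·(-1778) + 2·(-2576) + (-3582)] = -8631.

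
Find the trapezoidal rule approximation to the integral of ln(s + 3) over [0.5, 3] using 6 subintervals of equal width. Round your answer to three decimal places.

Δs = (3 − 0.5)/6 = 5/12.
f(0.5) ≈ 1.253, f(11/12) ≈ 1.365, f(4/3) ≈ 1.466, f(1.75) ≈ 1.558, f(13/6) ≈ 1.642, f(31/12) ≈ 1.720, f(3) ≈ 1.792.
T_6 = (Δs/2)·[f(s_0) + 2f(s_1) + ... + 2f(s_{5}) + f(s_6)].
Sum ≈ 3.864.

3.864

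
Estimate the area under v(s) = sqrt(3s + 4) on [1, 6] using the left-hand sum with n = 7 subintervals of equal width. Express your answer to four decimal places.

Δs = (6 − 1)/7 = 5/7.
Left endpoints: 1, 12/7, 17/7, 22/7, 27/7, 32/7, 37/7.
v(1) ≈ 2.6458, v(12/7) ≈ 3.0237, v(17/7) ≈ 3.3594, v(22/7) ≈ 3.6645, v(27/7) ≈ 3.9461, v(32/7) ≈ 4.2088, v(37/7) ≈ 4.4561.
Sum = Δs · [v(1) + v(12/7) + v(17/7) + ...].
Sum ≈ 18.0746.

18.0746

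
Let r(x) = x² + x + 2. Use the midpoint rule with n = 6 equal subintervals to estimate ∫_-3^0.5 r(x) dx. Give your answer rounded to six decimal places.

Δx = (0.5 − (-3))/6 = 7/12.
Midpoints: -65/24, -2.125, -37/24, -23/24, -0.375, 5/24.
r(-65/24) = 3817/576, r(-2.125) = 4.390625, r(-37/24) = 1633/576, r(-23/24) = 1129/576, r(-0.375) = 1.765625, r(5/24) = 1297/576.
Sum = Δx · [r(-65/24) + r(-2.125) + r(-37/24) + ...].
Sum ≈ 11.567419.

11.567419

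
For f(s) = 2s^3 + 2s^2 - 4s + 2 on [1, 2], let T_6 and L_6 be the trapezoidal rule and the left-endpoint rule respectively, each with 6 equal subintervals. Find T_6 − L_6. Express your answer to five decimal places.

1.33333

T_6 ≈ 8.2175926.
L_6 ≈ 6.8842593.
T_6 − L_6 ≈ 1.33333.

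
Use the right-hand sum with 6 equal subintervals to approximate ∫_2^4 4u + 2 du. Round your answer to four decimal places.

29.3333

Δu = (4 − 2)/6 = 1/3.
Right endpoints: 7/3, 8/3, 3, 10/3, 11/3, 4.
f(7/3) = 34/3, f(8/3) = 38/3, f(3) = 14, f(10/3) = 46/3, f(11/3) = 50/3, f(4) = 18.
Sum = Δu · [f(7/3) + f(8/3) + f(3) + ...].
Sum ≈ 29.3333.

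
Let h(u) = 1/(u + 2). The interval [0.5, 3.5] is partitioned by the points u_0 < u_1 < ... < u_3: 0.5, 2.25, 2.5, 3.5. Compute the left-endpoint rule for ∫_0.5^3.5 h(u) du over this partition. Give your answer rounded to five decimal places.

0.98105

Subinterval widths: 1.75, 0.25, 1.
Left endpoints: 0.5, 2.25, 2.5.
h(0.5) = 0.4, h(2.25) = 4/17, h(2.5) = 2/9.
Sum = Σ Δu_i · h(u_i).
Sum ≈ 0.98105.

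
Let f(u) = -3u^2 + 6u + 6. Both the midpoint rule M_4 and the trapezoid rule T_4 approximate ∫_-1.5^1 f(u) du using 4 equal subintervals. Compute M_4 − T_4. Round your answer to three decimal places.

0.732

M_4 ≈ 7.11914.
T_4 = 6.38671875.
M_4 − T_4 ≈ 0.732.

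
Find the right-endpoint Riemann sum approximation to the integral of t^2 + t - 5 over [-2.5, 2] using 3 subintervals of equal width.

-12.375

Δt = (2 − (-2.5))/3 = 1.5.
Right endpoints: -1, 0.5, 2.
f(-1) = -5, f(0.5) = -4.25, f(2) = 1.
Sum = Δt · [f(-1) + f(0.5) + f(2)].
Sum = -12.375.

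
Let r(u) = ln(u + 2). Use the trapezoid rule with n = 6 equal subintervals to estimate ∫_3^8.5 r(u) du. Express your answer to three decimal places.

11.135

Δu = (8.5 − 3)/6 = 11/12.
r(3) ≈ 1.609, r(47/12) ≈ 1.778, r(29/6) ≈ 1.922, r(5.75) ≈ 2.048, r(20/3) ≈ 2.159, r(91/12) ≈ 2.260, r(8.5) ≈ 2.351.
T_6 = (Δu/2)·[r(u_0) + 2r(u_1) + ... + 2r(u_{5}) + r(u_6)].
Sum ≈ 11.135.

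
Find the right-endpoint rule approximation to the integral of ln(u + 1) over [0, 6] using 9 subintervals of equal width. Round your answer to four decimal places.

8.2388

Δu = (6 − 0)/9 = 2/3.
Right endpoints: 2/3, 4/3, 2, 8/3, 10/3, 4, 14/3, 16/3, 6.
f(2/3) ≈ 0.5108, f(4/3) ≈ 0.8473, f(2) ≈ 1.0986, f(8/3) ≈ 1.2993, f(10/3) ≈ 1.4663, f(4) ≈ 1.6094, f(14/3) ≈ 1.7346, f(16/3) ≈ 1.8458, f(6) ≈ 1.9459.
Sum = Δu · [f(2/3) + f(4/3) + f(2) + ...].
Sum ≈ 8.2388.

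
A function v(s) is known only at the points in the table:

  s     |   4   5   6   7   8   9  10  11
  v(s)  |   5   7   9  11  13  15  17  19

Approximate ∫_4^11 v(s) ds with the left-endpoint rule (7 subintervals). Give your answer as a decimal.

Δs = 1.
Sum = 1·[5 + 7 + 9 + 11 + 13 + 15 + 17] = 77.

77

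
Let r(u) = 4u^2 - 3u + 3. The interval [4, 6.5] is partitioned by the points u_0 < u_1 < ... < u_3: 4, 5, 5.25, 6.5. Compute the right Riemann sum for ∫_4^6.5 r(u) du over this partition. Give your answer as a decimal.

Subinterval widths: 1, 0.25, 1.25.
Right endpoints: 5, 5.25, 6.5.
r(5) = 88, r(5.25) = 97.5, r(6.5) = 152.5.
Sum = Σ Δu_i · r(u_i).
Sum = 303.

303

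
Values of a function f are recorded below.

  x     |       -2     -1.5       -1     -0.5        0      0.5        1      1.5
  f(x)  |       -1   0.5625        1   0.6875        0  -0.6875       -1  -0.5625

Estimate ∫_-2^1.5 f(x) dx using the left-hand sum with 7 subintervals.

-0.21875

Δx = 0.5.
Sum = 0.5·[(-1) + 0.5625 + 1 + 0.6875 + 0 + (-0.6875) + (-1)] = -0.21875.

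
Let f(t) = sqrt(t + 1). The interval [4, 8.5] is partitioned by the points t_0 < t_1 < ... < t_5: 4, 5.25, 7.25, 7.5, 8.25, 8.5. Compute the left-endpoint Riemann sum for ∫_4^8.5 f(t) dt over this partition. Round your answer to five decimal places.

Subinterval widths: 1.25, 2, 0.25, 0.75, 0.25.
Left endpoints: 4, 5.25, 7.25, 7.5, 8.25.
f(4) ≈ 2.23607, f(5.25) ≈ 2.50000, f(7.25) ≈ 2.87228, f(7.5) ≈ 2.91548, f(8.25) ≈ 3.04138.
Sum = Σ Δt_i · f(t_i).
Sum ≈ 11.46011.

11.46011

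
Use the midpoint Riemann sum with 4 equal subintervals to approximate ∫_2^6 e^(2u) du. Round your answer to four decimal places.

69222.2720

Δu = (6 − 2)/4 = 1.
Midpoints: 2.5, 3.5, 4.5, 5.5.
f(2.5) ≈ 148.4132, f(3.5) ≈ 1096.6332, f(4.5) ≈ 8103.0839, f(5.5) ≈ 59874.1417.
Sum = Δu · [f(2.5) + f(3.5) + f(4.5) + f(5.5)].
Sum ≈ 69222.2720.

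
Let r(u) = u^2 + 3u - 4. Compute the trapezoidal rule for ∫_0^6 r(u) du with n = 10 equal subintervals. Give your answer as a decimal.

102.36

Δu = (6 − 0)/10 = 0.6.
r(0) = -4, r(0.6) = -1.84, r(1.2) = 1.04, r(1.8) = 4.64, r(2.4) = 8.96, r(3) = 14, r(3.6) = 19.76, r(4.2) = 26.24, r(4.8) = 33.44, r(5.4) = 41.36, r(6) = 50.
T_10 = (Δu/2)·[r(u_0) + 2r(u_1) + ... + 2r(u_{9}) + r(u_10)].
Sum = 102.36.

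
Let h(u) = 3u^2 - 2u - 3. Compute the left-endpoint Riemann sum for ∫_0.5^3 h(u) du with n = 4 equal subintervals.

4.47265625

Δu = (3 − 0.5)/4 = 0.625.
Left endpoints: 0.5, 1.125, 1.75, 2.375.
h(0.5) = -3.25, h(1.125) = -1.453125, h(1.75) = 2.6875, h(2.375) = 9.171875.
Sum = Δu · [h(0.5) + h(1.125) + h(1.75) + h(2.375)].
Sum = 4.47265625.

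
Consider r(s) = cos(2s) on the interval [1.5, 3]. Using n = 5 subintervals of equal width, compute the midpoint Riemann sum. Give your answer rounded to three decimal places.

-0.213

Δs = (3 − 1.5)/5 = 0.3.
Midpoints: 1.65, 1.95, 2.25, 2.55, 2.85.
r(1.65) ≈ -0.987, r(1.95) ≈ -0.726, r(2.25) ≈ -0.211, r(2.55) ≈ 0.378, r(2.85) ≈ 0.835.
Sum = Δs · [r(1.65) + r(1.95) + r(2.25) + r(2.55) + r(2.85)].
Sum ≈ -0.213.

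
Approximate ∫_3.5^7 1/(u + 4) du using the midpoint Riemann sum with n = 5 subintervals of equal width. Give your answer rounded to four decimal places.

Δu = (7 − 3.5)/5 = 0.7.
Midpoints: 3.85, 4.55, 5.25, 5.95, 6.65.
f(3.85) = 20/157, f(4.55) = 20/171, f(5.25) = 4/37, f(5.95) = 20/199, f(6.65) = 20/213.
Sum = Δu · [f(3.85) + f(4.55) + f(5.25) + f(5.95) + f(6.65)].
Sum ≈ 0.3828.

0.3828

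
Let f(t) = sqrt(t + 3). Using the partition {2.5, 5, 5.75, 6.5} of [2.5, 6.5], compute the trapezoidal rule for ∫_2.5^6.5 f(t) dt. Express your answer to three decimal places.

Subinterval widths: 2.5, 0.75, 0.75.
f(2.5) ≈ 2.345, f(5) ≈ 2.828, f(5.75) ≈ 2.958, f(6.5) ≈ 3.082.
On each subinterval the trapezoid contributes (Δt_i/2)·[f(t_{i-1}) + f(t_i)].
Sum ≈ 10.902.

10.902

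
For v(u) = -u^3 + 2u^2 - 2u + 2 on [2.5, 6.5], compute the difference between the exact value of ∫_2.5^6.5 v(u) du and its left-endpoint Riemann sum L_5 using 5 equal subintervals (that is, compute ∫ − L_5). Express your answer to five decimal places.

Exact integral: ∫_2.5^6.5 v(u) du ≈ -291.8333333.
L_5 = -218.74.
Error ≈ -291.8333333 − (-218.74) ≈ -73.09333.

-73.09333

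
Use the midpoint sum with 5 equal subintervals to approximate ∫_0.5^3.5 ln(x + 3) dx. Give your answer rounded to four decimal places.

Δx = (3.5 − 0.5)/5 = 0.6.
Midpoints: 0.8, 1.4, 2, 2.6, 3.2.
f(0.8) ≈ 1.3350, f(1.4) ≈ 1.4816, f(2) ≈ 1.6094, f(2.6) ≈ 1.7228, f(3.2) ≈ 1.8245.
Sum = Δx · [f(0.8) + f(1.4) + f(2) + f(2.6) + f(3.2)].
Sum ≈ 4.7840.

4.7840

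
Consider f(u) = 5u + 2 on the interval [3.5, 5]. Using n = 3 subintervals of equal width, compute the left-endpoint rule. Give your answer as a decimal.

Δu = (5 − 3.5)/3 = 0.5.
Left endpoints: 3.5, 4, 4.5.
f(3.5) = 19.5, f(4) = 22, f(4.5) = 24.5.
Sum = Δu · [f(3.5) + f(4) + f(4.5)].
Sum = 33.

33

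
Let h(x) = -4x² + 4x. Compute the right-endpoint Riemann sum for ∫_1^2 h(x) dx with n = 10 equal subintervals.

-3.74

Δx = (2 − 1)/10 = 0.1.
Right endpoints: 1.1, 1.2, 1.3, 1.4, 1.5, 1.6, 1.7, 1.8, 1.9, 2.
h(1.1) = -0.44, h(1.2) = -0.96, h(1.3) = -1.56, h(1.4) = -2.24, h(1.5) = -3, h(1.6) = -3.84, h(1.7) = -4.76, h(1.8) = -5.76, h(1.9) = -6.84, h(2) = -8.
Sum = Δx · [h(1.1) + h(1.2) + h(1.3) + ...].
Sum = -3.74.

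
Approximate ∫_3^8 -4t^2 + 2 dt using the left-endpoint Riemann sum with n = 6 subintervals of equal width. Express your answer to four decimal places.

-547.3148

Δt = (8 − 3)/6 = 5/6.
Left endpoints: 3, 23/6, 14/3, 5.5, 19/3, 43/6.
f(3) = -34, f(23/6) = -511/9, f(14/3) = -766/9, f(5.5) = -119, f(19/3) = -1426/9, f(43/6) = -1831/9.
Sum = Δt · [f(3) + f(23/6) + f(14/3) + ...].
Sum ≈ -547.3148.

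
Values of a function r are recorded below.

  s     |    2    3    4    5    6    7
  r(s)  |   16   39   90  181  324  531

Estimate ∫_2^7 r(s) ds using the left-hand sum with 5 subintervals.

650

Δs = 1.
Sum = 1·[16 + 39 + 90 + 181 + 324] = 650.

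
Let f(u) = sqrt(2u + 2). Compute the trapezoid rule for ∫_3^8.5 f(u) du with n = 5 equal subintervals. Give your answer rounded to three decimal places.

20.051

Δu = (8.5 − 3)/5 = 1.1.
f(3) ≈ 2.828, f(4.1) ≈ 3.194, f(5.2) ≈ 3.521, f(6.3) ≈ 3.821, f(7.4) ≈ 4.099, f(8.5) ≈ 4.359.
T_5 = (Δu/2)·[f(u_0) + 2f(u_1) + ... + 2f(u_{4}) + f(u_5)].
Sum ≈ 20.051.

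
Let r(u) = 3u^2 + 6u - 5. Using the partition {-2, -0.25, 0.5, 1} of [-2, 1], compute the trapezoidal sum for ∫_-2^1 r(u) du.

-12.046875

Subinterval widths: 1.75, 0.75, 0.5.
r(-2) = -5, r(-0.25) = -6.3125, r(0.5) = -1.25, r(1) = 4.
On each subinterval the trapezoid contributes (Δu_i/2)·[r(u_{i-1}) + r(u_i)].
Sum = -12.046875.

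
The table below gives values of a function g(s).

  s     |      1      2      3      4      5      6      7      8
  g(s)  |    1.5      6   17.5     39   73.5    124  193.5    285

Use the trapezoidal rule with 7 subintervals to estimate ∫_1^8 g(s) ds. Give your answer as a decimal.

596.75

Δs = 1.
T_7 = (1/2)·[1.5 + 2·6 + 2·17.5 + 2·39 + 2·73.5 + 2·124 + 2·193.5 + 285] = 596.75.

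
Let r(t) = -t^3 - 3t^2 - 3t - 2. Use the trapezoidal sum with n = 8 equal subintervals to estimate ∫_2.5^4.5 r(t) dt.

-193.53125

Δt = (4.5 − 2.5)/8 = 0.25.
r(2.5) = -43.875, r(2.75) = -53.734375, r(3) = -65, r(3.25) = -77.765625, r(3.5) = -92.125, r(3.75) = -108.171875, r(4) = -126, r(4.25) = -145.703125, r(4.5) = -167.375.
T_8 = (Δt/2)·[r(t_0) + 2r(t_1) + ... + 2r(t_{7}) + r(t_8)].
Sum = -193.53125.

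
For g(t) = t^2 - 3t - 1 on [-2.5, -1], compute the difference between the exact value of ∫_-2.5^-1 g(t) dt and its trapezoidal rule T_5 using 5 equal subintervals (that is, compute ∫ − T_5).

Exact integral: ∫_-2.5^-1 g(t) dt = 11.25.
T_5 = 11.2725.
Error = 11.25 − 11.2725 = -0.0225.

-0.0225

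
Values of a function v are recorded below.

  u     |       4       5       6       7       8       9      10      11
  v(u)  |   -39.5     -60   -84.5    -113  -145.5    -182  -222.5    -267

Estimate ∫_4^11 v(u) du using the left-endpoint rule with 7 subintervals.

Δu = 1.
Sum = 1·[(-39.5) + (-60) + (-84.5) + (-113) + (-145.5) + (-182) + (-222.5)] = -847.

-847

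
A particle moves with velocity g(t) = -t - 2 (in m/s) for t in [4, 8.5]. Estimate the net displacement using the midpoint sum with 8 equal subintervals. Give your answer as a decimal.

Δt = (8.5 − 4)/8 = 0.5625.
Midpoints: 4.28125, 4.84375, 5.40625, 5.96875, 6.53125, 7.09375, 7.65625, 8.21875.
g(4.28125) = -6.28125, g(4.84375) = -6.84375, g(5.40625) = -7.40625, g(5.96875) = -7.96875, g(6.53125) = -8.53125, g(7.09375) = -9.09375, g(7.65625) = -9.65625, g(8.21875) = -10.21875.
Sum = Δt · [g(4.28125) + g(4.84375) + g(5.40625) + ...].
Sum = -37.125.

-37.125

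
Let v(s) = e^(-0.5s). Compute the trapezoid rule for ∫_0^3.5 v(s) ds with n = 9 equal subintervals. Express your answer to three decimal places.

Δs = (3.5 − 0)/9 = 7/18.
v(0) ≈ 1.000, v(7/18) ≈ 0.823, v(7/9) ≈ 0.678, v(7/6) ≈ 0.558, v(14/9) ≈ 0.459, v(35/18) ≈ 0.378, v(7/3) ≈ 0.311, v(49/18) ≈ 0.256, v(28/9) ≈ 0.211, v(3.5) ≈ 0.174.
T_9 = (Δs/2)·[v(s_0) + 2v(s_1) + ... + 2v(s_{8}) + v(s_9)].
Sum ≈ 1.658.

1.658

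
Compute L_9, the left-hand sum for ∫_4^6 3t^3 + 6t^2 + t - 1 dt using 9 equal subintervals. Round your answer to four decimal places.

Δt = (6 − 4)/9 = 2/9.
Left endpoints: 4, 38/9, 40/9, 14/3, 44/9, 46/9, 16/3, 50/9, 52/9.
f(4) = 291, f(38/9) = 81647/243, f(40/9) = 93637/243, f(14/3) = 3953/9, f(44/9) = 120977/243, f(46/9) = 136423/243, f(16/3) = 5671/9, f(50/9) = 171107/243, f(52/9) = 190441/243.
Sum = Δt · [f(4) + f(38/9) + f(40/9) + ...].
Sum ≈ 1028.6173.

1028.6173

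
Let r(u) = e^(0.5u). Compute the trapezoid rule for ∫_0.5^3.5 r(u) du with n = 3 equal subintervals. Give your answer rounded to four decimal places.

Δu = (3.5 − 0.5)/3 = 1.
r(0.5) ≈ 1.2840, r(1.5) ≈ 2.1170, r(2.5) ≈ 3.4903, r(3.5) ≈ 5.7546.
T_3 = (Δu/2)·[r(u_0) + 2r(u_1) + 2r(u_2) + r(u_3)].
Sum ≈ 9.1267.

9.1267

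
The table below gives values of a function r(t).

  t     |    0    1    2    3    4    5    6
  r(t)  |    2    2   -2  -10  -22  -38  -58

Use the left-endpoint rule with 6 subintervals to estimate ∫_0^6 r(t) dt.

Δt = 1.
Sum = 1·[2 + 2 + (-2) + (-10) + (-22) + (-38)] = -68.

-68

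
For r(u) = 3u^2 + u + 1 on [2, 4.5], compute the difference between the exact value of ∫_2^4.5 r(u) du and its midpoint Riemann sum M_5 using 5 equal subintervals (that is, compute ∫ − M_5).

Exact integral: ∫_2^4.5 r(u) du = 93.75.
M_5 = 93.59375.
Error = 93.75 − 93.59375 = 0.15625.

0.15625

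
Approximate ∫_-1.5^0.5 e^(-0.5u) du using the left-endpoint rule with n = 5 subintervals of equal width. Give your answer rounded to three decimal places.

2.953

Δu = (0.5 − (-1.5))/5 = 0.4.
Left endpoints: -1.5, -1.1, -0.7, -0.3, 0.1.
f(-1.5) ≈ 2.117, f(-1.1) ≈ 1.733, f(-0.7) ≈ 1.419, f(-0.3) ≈ 1.162, f(0.1) ≈ 0.951.
Sum = Δu · [f(-1.5) + f(-1.1) + f(-0.7) + f(-0.3) + f(0.1)].
Sum ≈ 2.953.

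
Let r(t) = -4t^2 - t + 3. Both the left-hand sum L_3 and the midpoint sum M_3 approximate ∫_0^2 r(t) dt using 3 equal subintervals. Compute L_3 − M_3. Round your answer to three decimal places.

5.111

L_3 ≈ -1.25926.
M_3 ≈ -6.37037.
L_3 − M_3 ≈ 5.111.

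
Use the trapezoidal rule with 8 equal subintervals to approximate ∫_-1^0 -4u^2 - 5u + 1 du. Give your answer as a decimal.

2.15625

Δu = (0 − (-1))/8 = 0.125.
f(-1) = 2, f(-0.875) = 2.3125, f(-0.75) = 2.5, f(-0.625) = 2.5625, f(-0.5) = 2.5, f(-0.375) = 2.3125, f(-0.25) = 2, f(-0.125) = 1.5625, f(0) = 1.
T_8 = (Δu/2)·[f(u_0) + 2f(u_1) + ... + 2f(u_{7}) + f(u_8)].
Sum = 2.15625.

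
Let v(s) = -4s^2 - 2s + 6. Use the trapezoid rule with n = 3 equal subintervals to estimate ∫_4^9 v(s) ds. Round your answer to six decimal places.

-930.925926

Δs = (9 − 4)/3 = 5/3.
v(4) = -66, v(17/3) = -1204/9, v(22/3) = -2014/9, v(9) = -336.
T_3 = (Δs/2)·[v(s_0) + 2v(s_1) + 2v(s_2) + v(s_3)].
Sum ≈ -930.925926.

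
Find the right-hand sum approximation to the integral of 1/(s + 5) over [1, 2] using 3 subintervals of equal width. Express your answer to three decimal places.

Δs = (2 − 1)/3 = 1/3.
Right endpoints: 4/3, 5/3, 2.
f(4/3) = 3/19, f(5/3) = 0.15, f(2) = 1/7.
Sum = Δs · [f(4/3) + f(5/3) + f(2)].
Sum ≈ 0.150.

0.150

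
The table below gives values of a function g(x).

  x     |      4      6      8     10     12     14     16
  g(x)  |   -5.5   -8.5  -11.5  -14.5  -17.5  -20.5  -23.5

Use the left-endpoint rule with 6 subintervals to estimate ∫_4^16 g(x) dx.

-156

Δx = 2.
Sum = 2·[(-5.5) + (-8.5) + (-11.5) + (-14.5) + (-17.5) + (-20.5)] = -156.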